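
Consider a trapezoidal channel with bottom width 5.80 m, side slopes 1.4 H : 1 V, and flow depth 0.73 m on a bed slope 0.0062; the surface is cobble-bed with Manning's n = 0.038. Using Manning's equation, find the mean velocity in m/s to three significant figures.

A = (b + z·y)·y = (5.80 + 1.4×0.73)×0.73 = 4.980 m²
P = b + 2y√(1+z²) = 5.80 + 2×0.73×√(1+1.4²) = 8.312 m
R = A/P = 4.980/8.312 = 0.5991 m
Q = (1/n)·A·R^(2/3)·S^(1/2) = (1/0.038) × 4.980 × 0.5991^(2/3) × 0.0062^(1/2) = 7.334 m³/s
V = Q/A = 7.334/4.980 = 1.473 m/s

1.47 m/s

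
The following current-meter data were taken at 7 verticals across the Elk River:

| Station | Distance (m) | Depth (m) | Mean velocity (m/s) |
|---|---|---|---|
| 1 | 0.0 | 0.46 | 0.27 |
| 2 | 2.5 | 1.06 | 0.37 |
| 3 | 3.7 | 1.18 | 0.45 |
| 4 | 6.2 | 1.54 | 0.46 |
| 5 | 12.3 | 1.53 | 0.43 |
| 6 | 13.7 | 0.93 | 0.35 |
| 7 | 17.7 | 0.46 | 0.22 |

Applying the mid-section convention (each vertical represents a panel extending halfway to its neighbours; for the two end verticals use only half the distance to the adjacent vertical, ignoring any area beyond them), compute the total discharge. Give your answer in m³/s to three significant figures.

8.46 m³/s

w_1 = (2.5 − 0.0)/2 = 1.25 m; q_1 = 0.27 × 0.46 × 1.25 = 0.1553 m³/s
w_2 = (3.7 − 0.0)/2 = 1.85 m; q_2 = 0.37 × 1.06 × 1.85 = 0.7256 m³/s
w_3 = (6.2 − 2.5)/2 = 1.85 m; q_3 = 0.45 × 1.18 × 1.85 = 0.9824 m³/s
w_4 = (12.3 − 3.7)/2 = 4.3 m; q_4 = 0.46 × 1.54 × 4.3 = 3.046 m³/s
w_5 = (13.7 − 6.2)/2 = 3.75 m; q_5 = 0.43 × 1.53 × 3.75 = 2.467 m³/s
w_6 = (17.7 − 12.3)/2 = 2.7 m; q_6 = 0.35 × 0.93 × 2.7 = 0.8789 m³/s
w_7 = (17.7 − 13.7)/2 = 2 m; q_7 = 0.22 × 0.46 × 2 = 0.2024 m³/s
Q = Σ qᵢ = 8.458 m³/s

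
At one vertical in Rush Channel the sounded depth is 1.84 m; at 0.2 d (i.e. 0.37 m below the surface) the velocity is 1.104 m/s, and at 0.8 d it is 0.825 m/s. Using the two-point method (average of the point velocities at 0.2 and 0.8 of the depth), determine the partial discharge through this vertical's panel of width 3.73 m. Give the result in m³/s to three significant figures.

v̄ = (1.104 + 0.825) / 2 = 0.9645 m/s
q = v̄ × d × w = 0.9645 × 1.84 × 3.73 = 6.620 m³/s

6.62 m³/s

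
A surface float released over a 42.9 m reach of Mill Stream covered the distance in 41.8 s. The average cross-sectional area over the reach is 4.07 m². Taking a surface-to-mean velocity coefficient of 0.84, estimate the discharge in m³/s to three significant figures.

3.51 m³/s

v_surface = L / t̄ = 42.9 / 41.8 = 1.026 m/s
v_mean = 0.84 × 1.026 = 0.8621 m/s
Q = A × v_mean = 4.07 × 0.8621 = 3.509 m³/s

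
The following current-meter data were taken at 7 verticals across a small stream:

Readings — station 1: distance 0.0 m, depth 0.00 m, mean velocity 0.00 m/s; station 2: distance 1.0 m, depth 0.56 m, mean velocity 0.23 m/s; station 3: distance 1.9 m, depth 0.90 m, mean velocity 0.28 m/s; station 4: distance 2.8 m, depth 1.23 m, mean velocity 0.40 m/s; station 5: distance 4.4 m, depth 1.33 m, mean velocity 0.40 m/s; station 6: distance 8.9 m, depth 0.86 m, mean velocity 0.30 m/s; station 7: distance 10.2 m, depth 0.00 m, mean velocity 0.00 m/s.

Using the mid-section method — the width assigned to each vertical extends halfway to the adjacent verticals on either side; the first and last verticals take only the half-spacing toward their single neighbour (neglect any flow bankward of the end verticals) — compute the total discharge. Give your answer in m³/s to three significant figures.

3.33 m³/s

w_2 = (1.9 − 0.0)/2 = 0.95 m; q_2 = 0.23 × 0.56 × 0.95 = 0.1224 m³/s
w_3 = (2.8 − 1.0)/2 = 0.9 m; q_3 = 0.28 × 0.90 × 0.9 = 0.2268 m³/s
w_4 = (4.4 − 1.9)/2 = 1.25 m; q_4 = 0.40 × 1.23 × 1.25 = 0.6150 m³/s
w_5 = (8.9 − 2.8)/2 = 3.05 m; q_5 = 0.40 × 1.33 × 3.05 = 1.623 m³/s
w_6 = (10.2 − 4.4)/2 = 2.9 m; q_6 = 0.30 × 0.86 × 2.9 = 0.7482 m³/s
Stations 1, 7 contribute zero (depth or velocity is 0).
Q = Σ qᵢ = 3.335 m³/s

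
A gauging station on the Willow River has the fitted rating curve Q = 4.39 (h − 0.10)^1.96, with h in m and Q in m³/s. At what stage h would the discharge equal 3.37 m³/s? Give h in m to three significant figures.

h − h₀ = (Q/C)^(1/b) = (3.37/4.39)^(1/1.96) = 0.8738 m
h = 0.10 + 0.8738 = 0.9738 m

0.974 m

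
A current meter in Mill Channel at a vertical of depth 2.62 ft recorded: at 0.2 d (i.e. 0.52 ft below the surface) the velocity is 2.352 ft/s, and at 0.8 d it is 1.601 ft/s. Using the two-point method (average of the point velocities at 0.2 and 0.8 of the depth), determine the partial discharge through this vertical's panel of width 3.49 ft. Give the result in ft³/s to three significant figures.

v̄ = (2.352 + 1.601) / 2 = 1.977 ft/s
q = v̄ × d × w = 1.977 × 2.62 × 3.49 = 18.07 ft³/s

18.1 ft³/s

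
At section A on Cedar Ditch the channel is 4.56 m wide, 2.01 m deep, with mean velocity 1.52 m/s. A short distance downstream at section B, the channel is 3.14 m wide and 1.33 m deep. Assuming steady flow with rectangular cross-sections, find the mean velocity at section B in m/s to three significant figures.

Q = A₁V₁ = (4.56×2.01) × 1.52 = 13.93 m³/s
A₂ = 3.14 × 1.33 = 4.176 m²
V₂ = Q/A₂ = 13.93/4.176 = 3.336 m/s

3.34 m/s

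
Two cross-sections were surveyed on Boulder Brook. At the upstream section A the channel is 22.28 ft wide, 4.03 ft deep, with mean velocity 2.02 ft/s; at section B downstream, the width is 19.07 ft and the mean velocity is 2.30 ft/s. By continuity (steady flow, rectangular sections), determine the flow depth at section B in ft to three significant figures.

Q = A₁V₁ = (22.28×4.03) × 2.02 = 181.4 ft³/s
d₂ = Q/(b₂ V₂) = 181.4/(19.07×2.30) = 4.135 ft

4.14 ft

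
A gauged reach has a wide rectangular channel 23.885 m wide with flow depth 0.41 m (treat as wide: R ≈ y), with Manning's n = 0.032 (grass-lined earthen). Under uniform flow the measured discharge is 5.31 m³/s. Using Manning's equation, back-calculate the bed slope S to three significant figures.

0.000988

A = b·y = 23.885 × 0.41 = 9.793 m²
Wide channel: R ≈ y = 0.41 m
S = (Q·n / (1·A·R^(2/3)))² = (5.31×0.032 / (1×9.793×0.5519))² = 0.0009885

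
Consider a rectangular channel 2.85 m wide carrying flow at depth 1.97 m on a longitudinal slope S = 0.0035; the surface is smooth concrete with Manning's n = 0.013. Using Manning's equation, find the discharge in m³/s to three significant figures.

22.5 m³/s

A = b·y = 2.85 × 1.97 = 5.615 m²
P = b + 2y = 2.85 + 2×1.97 = 6.790 m
R = A/P = 5.615/6.790 = 0.8269 m
Q = (1/n)·A·R^(2/3)·S^(1/2) = (1/0.013) × 5.615 × 0.8269^(2/3) × 0.0035^(1/2) = 22.51 m³/s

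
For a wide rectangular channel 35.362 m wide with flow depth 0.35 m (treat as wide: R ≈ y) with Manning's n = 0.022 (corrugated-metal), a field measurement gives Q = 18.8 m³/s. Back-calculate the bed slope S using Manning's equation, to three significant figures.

A = b·y = 35.362 × 0.35 = 12.38 m²
Wide channel: R ≈ y = 0.35 m
S = (Q·n / (1·A·R^(2/3)))² = (18.8×0.022 / (1×12.38×0.4966))² = 0.004528

0.00453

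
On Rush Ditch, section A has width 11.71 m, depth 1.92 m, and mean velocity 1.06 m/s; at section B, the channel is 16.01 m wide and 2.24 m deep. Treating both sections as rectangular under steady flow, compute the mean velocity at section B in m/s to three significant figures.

0.665 m/s

Q = A₁V₁ = (11.71×1.92) × 1.06 = 23.83 m³/s
A₂ = 16.01 × 2.24 = 35.86 m²
V₂ = Q/A₂ = 23.83/35.86 = 0.6645 m/s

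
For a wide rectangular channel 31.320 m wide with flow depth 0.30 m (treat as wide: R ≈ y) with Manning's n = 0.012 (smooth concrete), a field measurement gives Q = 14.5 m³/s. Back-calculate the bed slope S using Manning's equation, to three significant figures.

0.00171

A = b·y = 31.320 × 0.30 = 9.396 m²
Wide channel: R ≈ y = 0.30 m
S = (Q·n / (1·A·R^(2/3)))² = (14.5×0.012 / (1×9.396×0.4481))² = 0.001708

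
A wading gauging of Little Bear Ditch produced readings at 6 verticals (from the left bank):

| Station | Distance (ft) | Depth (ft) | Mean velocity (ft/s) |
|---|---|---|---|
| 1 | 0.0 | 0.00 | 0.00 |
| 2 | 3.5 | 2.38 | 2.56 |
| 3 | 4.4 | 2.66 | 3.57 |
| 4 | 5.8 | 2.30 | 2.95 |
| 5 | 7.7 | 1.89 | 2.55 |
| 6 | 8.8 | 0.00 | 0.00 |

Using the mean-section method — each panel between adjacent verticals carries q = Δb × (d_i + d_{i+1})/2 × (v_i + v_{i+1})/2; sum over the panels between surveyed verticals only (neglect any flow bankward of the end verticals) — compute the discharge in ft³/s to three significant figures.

Panel 1-2: Δb = 3.5 ft, d̄ = (0.00+2.38)/2 = 1.19, v̄ = (0.00+2.56)/2 = 1.28 → q = 3.5×1.19×1.28 = 5.331 ft³/s
Panel 2-3: Δb = 0.9 ft, d̄ = (2.38+2.66)/2 = 2.52, v̄ = (2.56+3.57)/2 = 3.065 → q = 0.9×2.52×3.065 = 6.951 ft³/s
Panel 3-4: Δb = 1.4 ft, d̄ = (2.66+2.30)/2 = 2.48, v̄ = (3.57+2.95)/2 = 3.26 → q = 1.4×2.48×3.26 = 11.32 ft³/s
Panel 4-5: Δb = 1.9 ft, d̄ = (2.30+1.89)/2 = 2.095, v̄ = (2.95+2.55)/2 = 2.75 → q = 1.9×2.095×2.75 = 10.95 ft³/s
Panel 5-6: Δb = 1.1 ft, d̄ = (1.89+0.00)/2 = 0.945, v̄ = (2.55+0.00)/2 = 1.275 → q = 1.1×0.945×1.275 = 1.325 ft³/s
Q = Σ q = 35.87 ft³/s

35.9 ft³/s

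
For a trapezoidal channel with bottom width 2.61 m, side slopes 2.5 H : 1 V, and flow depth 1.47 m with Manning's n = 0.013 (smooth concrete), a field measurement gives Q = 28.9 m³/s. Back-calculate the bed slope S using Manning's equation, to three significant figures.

0.00197

A = (b + z·y)·y = (2.61 + 2.5×1.47)×1.47 = 9.239 m²
P = b + 2y√(1+z²) = 2.61 + 2×1.47×√(1+2.5²) = 10.53 m
R = A/P = 9.239/10.53 = 0.8777 m
S = (Q·n / (1·A·R^(2/3)))² = (28.9×0.013 / (1×9.239×0.9167))² = 0.001968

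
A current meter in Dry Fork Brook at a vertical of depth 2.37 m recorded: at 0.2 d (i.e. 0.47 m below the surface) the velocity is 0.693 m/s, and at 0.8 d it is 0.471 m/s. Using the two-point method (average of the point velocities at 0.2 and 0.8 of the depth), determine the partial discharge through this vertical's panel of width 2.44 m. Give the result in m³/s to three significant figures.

3.37 m³/s

v̄ = (0.693 + 0.471) / 2 = 0.5820 m/s
q = v̄ × d × w = 0.5820 × 2.37 × 2.44 = 3.366 m³/s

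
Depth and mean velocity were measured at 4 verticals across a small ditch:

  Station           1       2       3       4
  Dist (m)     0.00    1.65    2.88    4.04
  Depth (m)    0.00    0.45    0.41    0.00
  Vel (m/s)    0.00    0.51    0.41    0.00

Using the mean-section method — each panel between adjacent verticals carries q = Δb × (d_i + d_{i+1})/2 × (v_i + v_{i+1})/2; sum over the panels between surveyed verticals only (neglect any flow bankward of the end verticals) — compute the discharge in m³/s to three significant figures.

Panel 1-2: Δb = 1.65 m, d̄ = (0.00+0.45)/2 = 0.225, v̄ = (0.00+0.51)/2 = 0.255 → q = 1.65×0.225×0.255 = 0.09467 m³/s
Panel 2-3: Δb = 1.23 m, d̄ = (0.45+0.41)/2 = 0.43, v̄ = (0.51+0.41)/2 = 0.46 → q = 1.23×0.43×0.46 = 0.2433 m³/s
Panel 3-4: Δb = 1.16 m, d̄ = (0.41+0.00)/2 = 0.205, v̄ = (0.41+0.00)/2 = 0.205 → q = 1.16×0.205×0.205 = 0.04875 m³/s
Q = Σ q = 0.3867 m³/s

0.387 m³/s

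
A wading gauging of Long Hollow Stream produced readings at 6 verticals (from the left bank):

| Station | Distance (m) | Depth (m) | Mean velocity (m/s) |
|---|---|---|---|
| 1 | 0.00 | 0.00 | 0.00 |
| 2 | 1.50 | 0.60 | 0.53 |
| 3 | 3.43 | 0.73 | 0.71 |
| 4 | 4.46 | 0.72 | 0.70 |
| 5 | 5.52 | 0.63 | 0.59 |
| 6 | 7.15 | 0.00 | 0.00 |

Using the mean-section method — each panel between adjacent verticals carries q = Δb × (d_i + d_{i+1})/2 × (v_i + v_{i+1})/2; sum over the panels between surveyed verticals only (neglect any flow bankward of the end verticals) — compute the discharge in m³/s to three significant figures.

Panel 1-2: Δb = 1.5 m, d̄ = (0.00+0.60)/2 = 0.3, v̄ = (0.00+0.53)/2 = 0.265 → q = 1.5×0.3×0.265 = 0.1193 m³/s
Panel 2-3: Δb = 1.93 m, d̄ = (0.60+0.73)/2 = 0.665, v̄ = (0.53+0.71)/2 = 0.62 → q = 1.93×0.665×0.62 = 0.7957 m³/s
Panel 3-4: Δb = 1.03 m, d̄ = (0.73+0.72)/2 = 0.725, v̄ = (0.71+0.70)/2 = 0.705 → q = 1.03×0.725×0.705 = 0.5265 m³/s
Panel 4-5: Δb = 1.06 m, d̄ = (0.72+0.63)/2 = 0.675, v̄ = (0.70+0.59)/2 = 0.645 → q = 1.06×0.675×0.645 = 0.4615 m³/s
Panel 5-6: Δb = 1.63 m, d̄ = (0.63+0.00)/2 = 0.315, v̄ = (0.59+0.00)/2 = 0.295 → q = 1.63×0.315×0.295 = 0.1515 m³/s
Q = Σ q = 2.054 m³/s

2.05 m³/s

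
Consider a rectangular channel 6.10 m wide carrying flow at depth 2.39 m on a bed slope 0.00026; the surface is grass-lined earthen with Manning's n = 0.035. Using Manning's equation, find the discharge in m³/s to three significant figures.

A = b·y = 6.10 × 2.39 = 14.58 m²
P = b + 2y = 6.10 + 2×2.39 = 10.88 m
R = A/P = 14.58/10.88 = 1.340 m
Q = (1/n)·A·R^(2/3)·S^(1/2) = (1/0.035) × 14.58 × 1.340^(2/3) × 0.00026^(1/2) = 8.164 m³/s

8.16 m³/s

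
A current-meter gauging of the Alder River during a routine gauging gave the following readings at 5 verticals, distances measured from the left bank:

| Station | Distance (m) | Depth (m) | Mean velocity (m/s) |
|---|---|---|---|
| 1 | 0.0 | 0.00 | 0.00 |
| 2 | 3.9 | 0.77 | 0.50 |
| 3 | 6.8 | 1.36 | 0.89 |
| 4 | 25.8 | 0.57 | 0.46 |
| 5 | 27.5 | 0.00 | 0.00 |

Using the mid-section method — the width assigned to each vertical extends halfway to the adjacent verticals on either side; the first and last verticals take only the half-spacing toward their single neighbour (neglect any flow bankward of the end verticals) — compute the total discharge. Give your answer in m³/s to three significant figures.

17.3 m³/s

w_2 = (6.8 − 0.0)/2 = 3.4 m; q_2 = 0.50 × 0.77 × 3.4 = 1.309 m³/s
w_3 = (25.8 − 3.9)/2 = 10.95 m; q_3 = 0.89 × 1.36 × 10.95 = 13.25 m³/s
w_4 = (27.5 − 6.8)/2 = 10.35 m; q_4 = 0.46 × 0.57 × 10.35 = 2.714 m³/s
Stations 1, 5 contribute zero (depth or velocity is 0).
Q = Σ qᵢ = 17.28 m³/s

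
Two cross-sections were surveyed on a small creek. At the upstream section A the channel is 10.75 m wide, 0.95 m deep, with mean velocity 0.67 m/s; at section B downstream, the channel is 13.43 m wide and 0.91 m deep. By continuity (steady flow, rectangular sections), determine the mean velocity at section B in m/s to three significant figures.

0.560 m/s

Q = A₁V₁ = (10.75×0.95) × 0.67 = 6.842 m³/s
A₂ = 13.43 × 0.91 = 12.22 m²
V₂ = Q/A₂ = 6.842/12.22 = 0.5599 m/s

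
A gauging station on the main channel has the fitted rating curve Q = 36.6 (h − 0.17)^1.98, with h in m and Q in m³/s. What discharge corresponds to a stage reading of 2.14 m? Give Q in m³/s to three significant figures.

140 m³/s

Q = 36.6 × (2.14 − 0.17)^1.98 = 36.6 × 1.97^1.98 = 140.1 m³/s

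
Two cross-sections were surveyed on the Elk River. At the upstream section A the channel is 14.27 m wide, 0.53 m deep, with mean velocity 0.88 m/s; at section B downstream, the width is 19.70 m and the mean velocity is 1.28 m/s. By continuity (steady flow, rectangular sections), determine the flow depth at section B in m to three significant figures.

0.264 m

Q = A₁V₁ = (14.27×0.53) × 0.88 = 6.656 m³/s
d₂ = Q/(b₂ V₂) = 6.656/(19.70×1.28) = 0.2639 m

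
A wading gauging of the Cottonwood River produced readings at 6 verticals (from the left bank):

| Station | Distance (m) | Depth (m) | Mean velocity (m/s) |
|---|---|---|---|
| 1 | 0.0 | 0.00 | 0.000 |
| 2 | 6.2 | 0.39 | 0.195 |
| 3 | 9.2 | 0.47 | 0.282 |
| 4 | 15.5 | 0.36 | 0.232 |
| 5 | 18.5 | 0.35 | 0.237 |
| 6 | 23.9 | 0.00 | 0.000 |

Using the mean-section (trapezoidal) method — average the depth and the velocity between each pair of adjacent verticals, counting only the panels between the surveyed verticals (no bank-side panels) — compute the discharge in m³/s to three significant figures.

Panel 1-2: Δb = 6.2 m, d̄ = (0.00+0.39)/2 = 0.195, v̄ = (0.000+0.195)/2 = 0.0975 → q = 6.2×0.195×0.0975 = 0.1179 m³/s
Panel 2-3: Δb = 3 m, d̄ = (0.39+0.47)/2 = 0.43, v̄ = (0.195+0.282)/2 = 0.2385 → q = 3×0.43×0.2385 = 0.3077 m³/s
Panel 3-4: Δb = 6.3 m, d̄ = (0.47+0.36)/2 = 0.415, v̄ = (0.282+0.232)/2 = 0.257 → q = 6.3×0.415×0.257 = 0.6719 m³/s
Panel 4-5: Δb = 3 m, d̄ = (0.36+0.35)/2 = 0.355, v̄ = (0.232+0.237)/2 = 0.2345 → q = 3×0.355×0.2345 = 0.2497 m³/s
Panel 5-6: Δb = 5.4 m, d̄ = (0.35+0.00)/2 = 0.175, v̄ = (0.237+0.000)/2 = 0.1185 → q = 5.4×0.175×0.1185 = 0.1120 m³/s
Q = Σ q = 1.459 m³/s

1.46 m³/s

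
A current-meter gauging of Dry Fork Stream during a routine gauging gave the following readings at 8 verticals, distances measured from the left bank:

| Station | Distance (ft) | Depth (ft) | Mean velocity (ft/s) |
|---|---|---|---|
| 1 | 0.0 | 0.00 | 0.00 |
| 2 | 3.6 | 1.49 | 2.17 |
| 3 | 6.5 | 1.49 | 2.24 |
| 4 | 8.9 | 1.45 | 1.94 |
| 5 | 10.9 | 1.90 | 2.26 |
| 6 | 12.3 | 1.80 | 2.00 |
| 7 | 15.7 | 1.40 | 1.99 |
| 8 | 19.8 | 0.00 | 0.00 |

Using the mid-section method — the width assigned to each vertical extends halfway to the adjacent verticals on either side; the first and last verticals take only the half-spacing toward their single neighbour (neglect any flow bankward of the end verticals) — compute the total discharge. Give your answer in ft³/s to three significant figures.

w_2 = (6.5 − 0.0)/2 = 3.25 ft; q_2 = 2.17 × 1.49 × 3.25 = 10.51 ft³/s
w_3 = (8.9 − 3.6)/2 = 2.65 ft; q_3 = 2.24 × 1.49 × 2.65 = 8.845 ft³/s
w_4 = (10.9 − 6.5)/2 = 2.2 ft; q_4 = 1.94 × 1.45 × 2.2 = 6.189 ft³/s
w_5 = (12.3 − 8.9)/2 = 1.7 ft; q_5 = 2.26 × 1.90 × 1.7 = 7.300 ft³/s
w_6 = (15.7 − 10.9)/2 = 2.4 ft; q_6 = 2.00 × 1.80 × 2.4 = 8.640 ft³/s
w_7 = (19.8 − 12.3)/2 = 3.75 ft; q_7 = 1.99 × 1.40 × 3.75 = 10.45 ft³/s
Stations 1, 8 contribute zero (depth or velocity is 0).
Q = Σ qᵢ = 51.93 ft³/s

51.9 ft³/s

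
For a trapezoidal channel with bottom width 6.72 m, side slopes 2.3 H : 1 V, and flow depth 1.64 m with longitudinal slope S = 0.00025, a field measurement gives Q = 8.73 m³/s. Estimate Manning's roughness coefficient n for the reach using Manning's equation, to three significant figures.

A = (b + z·y)·y = (6.72 + 2.3×1.64)×1.64 = 17.21 m²
P = b + 2y√(1+z²) = 6.72 + 2×1.64×√(1+2.3²) = 14.95 m
R = A/P = 17.21/14.95 = 1.151 m
n = (1/Q)·A·R^(2/3)·S^(1/2) = (1/8.73) × 17.21 × 1.098 × 0.01581 = 0.03423

0.0342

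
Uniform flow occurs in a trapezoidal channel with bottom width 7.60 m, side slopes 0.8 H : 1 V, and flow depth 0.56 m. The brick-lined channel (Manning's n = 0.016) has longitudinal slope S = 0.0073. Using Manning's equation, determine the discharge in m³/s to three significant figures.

15.1 m³/s

A = (b + z·y)·y = (7.60 + 0.8×0.56)×0.56 = 4.507 m²
P = b + 2y√(1+z²) = 7.60 + 2×0.56×√(1+0.8²) = 9.034 m
R = A/P = 4.507/9.034 = 0.4989 m
Q = (1/n)·A·R^(2/3)·S^(1/2) = (1/0.016) × 4.507 × 0.4989^(2/3) × 0.0073^(1/2) = 15.14 m³/s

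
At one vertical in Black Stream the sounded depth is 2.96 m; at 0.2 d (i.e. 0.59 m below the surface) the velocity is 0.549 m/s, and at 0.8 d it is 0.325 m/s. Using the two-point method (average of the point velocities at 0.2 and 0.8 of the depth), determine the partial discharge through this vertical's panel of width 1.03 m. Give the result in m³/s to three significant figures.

v̄ = (0.549 + 0.325) / 2 = 0.4370 m/s
q = v̄ × d × w = 0.4370 × 2.96 × 1.03 = 1.332 m³/s

1.33 m³/s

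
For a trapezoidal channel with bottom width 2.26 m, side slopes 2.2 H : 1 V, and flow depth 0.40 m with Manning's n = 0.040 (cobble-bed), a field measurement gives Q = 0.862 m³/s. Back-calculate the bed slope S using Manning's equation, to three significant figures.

0.00376

A = (b + z·y)·y = (2.26 + 2.2×0.40)×0.40 = 1.256 m²
P = b + 2y√(1+z²) = 2.26 + 2×0.40×√(1+2.2²) = 4.193 m
R = A/P = 1.256/4.193 = 0.2995 m
S = (Q·n / (1·A·R^(2/3)))² = (0.862×0.040 / (1×1.256×0.4477))² = 0.003760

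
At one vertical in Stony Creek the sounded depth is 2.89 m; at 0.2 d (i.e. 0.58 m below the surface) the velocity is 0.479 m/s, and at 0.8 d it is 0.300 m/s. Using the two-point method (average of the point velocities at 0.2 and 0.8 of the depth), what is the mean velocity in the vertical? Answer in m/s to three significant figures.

v̄ = (0.479 + 0.300) / 2 = 0.3895 m/s

0.390 m/s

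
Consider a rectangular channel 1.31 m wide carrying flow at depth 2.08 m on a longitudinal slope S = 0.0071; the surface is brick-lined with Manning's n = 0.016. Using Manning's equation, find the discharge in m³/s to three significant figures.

A = b·y = 1.31 × 2.08 = 2.725 m²
P = b + 2y = 1.31 + 2×2.08 = 5.470 m
R = A/P = 2.725/5.470 = 0.4981 m
Q = (1/n)·A·R^(2/3)·S^(1/2) = (1/0.016) × 2.725 × 0.4981^(2/3) × 0.0071^(1/2) = 9.017 m³/s

9.02 m³/s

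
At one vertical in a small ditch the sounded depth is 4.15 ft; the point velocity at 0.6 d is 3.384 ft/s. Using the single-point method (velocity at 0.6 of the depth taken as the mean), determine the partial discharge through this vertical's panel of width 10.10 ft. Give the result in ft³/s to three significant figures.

v̄ = v₀.₆ = 3.384 ft/s
q = v̄ × d × w = 3.384 × 4.15 × 10.10 = 141.8 ft³/s

142 ft³/s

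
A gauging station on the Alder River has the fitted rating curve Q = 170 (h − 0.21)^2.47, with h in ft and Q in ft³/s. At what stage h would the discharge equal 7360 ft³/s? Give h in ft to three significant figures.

4.81 ft

h − h₀ = (Q/C)^(1/b) = (7360/170)^(1/2.47) = 4.598 ft
h = 0.21 + 4.598 = 4.808 ft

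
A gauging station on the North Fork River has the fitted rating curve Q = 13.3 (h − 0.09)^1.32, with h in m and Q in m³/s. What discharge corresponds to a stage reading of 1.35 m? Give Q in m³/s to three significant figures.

18.0 m³/s

Q = 13.3 × (1.35 − 0.09)^1.32 = 13.3 × 1.26^1.32 = 18.04 m³/s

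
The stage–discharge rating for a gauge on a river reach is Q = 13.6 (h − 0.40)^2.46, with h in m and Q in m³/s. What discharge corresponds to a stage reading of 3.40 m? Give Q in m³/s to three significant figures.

Q = 13.6 × (3.40 − 0.40)^2.46 = 13.6 × 3^2.46 = 202.9 m³/s

203 m³/s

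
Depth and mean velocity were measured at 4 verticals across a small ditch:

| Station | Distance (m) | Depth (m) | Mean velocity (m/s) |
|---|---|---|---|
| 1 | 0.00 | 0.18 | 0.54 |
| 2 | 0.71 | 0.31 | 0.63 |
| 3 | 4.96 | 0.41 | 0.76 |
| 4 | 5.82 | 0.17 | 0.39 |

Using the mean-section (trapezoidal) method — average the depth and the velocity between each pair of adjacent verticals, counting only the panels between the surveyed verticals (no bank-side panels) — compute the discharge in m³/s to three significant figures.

Panel 1-2: Δb = 0.71 m, d̄ = (0.18+0.31)/2 = 0.245, v̄ = (0.54+0.63)/2 = 0.585 → q = 0.71×0.245×0.585 = 0.1018 m³/s
Panel 2-3: Δb = 4.25 m, d̄ = (0.31+0.41)/2 = 0.36, v̄ = (0.63+0.76)/2 = 0.695 → q = 4.25×0.36×0.695 = 1.063 m³/s
Panel 3-4: Δb = 0.86 m, d̄ = (0.41+0.17)/2 = 0.29, v̄ = (0.76+0.39)/2 = 0.575 → q = 0.86×0.29×0.575 = 0.1434 m³/s
Q = Σ q = 1.309 m³/s

1.31 m³/s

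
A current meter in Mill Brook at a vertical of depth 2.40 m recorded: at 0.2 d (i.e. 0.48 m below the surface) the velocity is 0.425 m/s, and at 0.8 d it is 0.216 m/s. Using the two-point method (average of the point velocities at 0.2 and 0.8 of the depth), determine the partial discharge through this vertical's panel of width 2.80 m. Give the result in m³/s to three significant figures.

2.15 m³/s

v̄ = (0.425 + 0.216) / 2 = 0.3205 m/s
q = v̄ × d × w = 0.3205 × 2.40 × 2.80 = 2.154 m³/s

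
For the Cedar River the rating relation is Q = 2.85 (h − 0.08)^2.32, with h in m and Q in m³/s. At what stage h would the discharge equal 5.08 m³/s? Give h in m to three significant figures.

h − h₀ = (Q/C)^(1/b) = (5.08/2.85)^(1/2.32) = 1.283 m
h = 0.08 + 1.283 = 1.363 m

1.36 m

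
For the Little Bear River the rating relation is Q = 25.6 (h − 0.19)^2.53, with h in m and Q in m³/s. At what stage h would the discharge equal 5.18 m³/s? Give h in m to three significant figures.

h − h₀ = (Q/C)^(1/b) = (5.18/25.6)^(1/2.53) = 0.5318 m
h = 0.19 + 0.5318 = 0.7218 m

0.722 m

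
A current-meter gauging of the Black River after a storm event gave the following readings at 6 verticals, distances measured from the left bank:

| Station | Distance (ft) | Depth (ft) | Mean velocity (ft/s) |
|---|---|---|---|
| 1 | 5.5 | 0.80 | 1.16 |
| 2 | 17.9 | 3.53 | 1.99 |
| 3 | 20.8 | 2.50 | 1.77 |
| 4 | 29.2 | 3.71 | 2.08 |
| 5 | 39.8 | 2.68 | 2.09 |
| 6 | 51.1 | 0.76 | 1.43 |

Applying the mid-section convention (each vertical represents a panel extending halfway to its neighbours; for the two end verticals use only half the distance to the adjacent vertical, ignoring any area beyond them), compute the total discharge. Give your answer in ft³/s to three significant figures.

225 ft³/s

w_1 = (17.9 − 5.5)/2 = 6.2 ft; q_1 = 1.16 × 0.80 × 6.2 = 5.754 ft³/s
w_2 = (20.8 − 5.5)/2 = 7.65 ft; q_2 = 1.99 × 3.53 × 7.65 = 53.74 ft³/s
w_3 = (29.2 − 17.9)/2 = 5.65 ft; q_3 = 1.77 × 2.50 × 5.65 = 25.00 ft³/s
w_4 = (39.8 − 20.8)/2 = 9.5 ft; q_4 = 2.08 × 3.71 × 9.5 = 73.31 ft³/s
w_5 = (51.1 − 29.2)/2 = 10.95 ft; q_5 = 2.09 × 2.68 × 10.95 = 61.33 ft³/s
w_6 = (51.1 − 39.8)/2 = 5.65 ft; q_6 = 1.43 × 0.76 × 5.65 = 6.140 ft³/s
Q = Σ qᵢ = 225.3 ft³/s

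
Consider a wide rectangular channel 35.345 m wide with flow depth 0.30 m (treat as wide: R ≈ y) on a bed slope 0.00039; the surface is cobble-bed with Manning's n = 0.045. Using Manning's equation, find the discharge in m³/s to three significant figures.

2.09 m³/s

A = b·y = 35.345 × 0.30 = 10.60 m²
Wide channel: R ≈ y = 0.30 m
Q = (1/n)·A·R^(2/3)·S^(1/2) = (1/0.045) × 10.60 × 0.3000^(2/3) × 0.00039^(1/2) = 2.085 m³/s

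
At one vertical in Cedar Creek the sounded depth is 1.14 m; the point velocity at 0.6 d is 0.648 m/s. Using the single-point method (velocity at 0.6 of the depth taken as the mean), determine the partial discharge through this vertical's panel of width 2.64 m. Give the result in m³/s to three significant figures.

1.95 m³/s

v̄ = v₀.₆ = 0.648 m/s
q = v̄ × d × w = 0.6480 × 1.14 × 2.64 = 1.950 m³/s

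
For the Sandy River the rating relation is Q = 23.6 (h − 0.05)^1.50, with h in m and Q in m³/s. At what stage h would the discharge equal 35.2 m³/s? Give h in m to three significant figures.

1.36 m

h − h₀ = (Q/C)^(1/b) = (35.2/23.6)^(1/1.50) = 1.305 m
h = 0.05 + 1.305 = 1.355 m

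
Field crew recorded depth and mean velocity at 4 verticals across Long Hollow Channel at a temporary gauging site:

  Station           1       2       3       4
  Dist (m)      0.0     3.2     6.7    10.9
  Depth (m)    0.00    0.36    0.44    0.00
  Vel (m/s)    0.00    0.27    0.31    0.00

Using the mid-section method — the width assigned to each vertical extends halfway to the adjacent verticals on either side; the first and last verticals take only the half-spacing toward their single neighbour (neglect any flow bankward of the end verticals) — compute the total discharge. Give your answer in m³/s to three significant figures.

0.851 m³/s

w_2 = (6.7 − 0.0)/2 = 3.35 m; q_2 = 0.27 × 0.36 × 3.35 = 0.3256 m³/s
w_3 = (10.9 − 3.2)/2 = 3.85 m; q_3 = 0.31 × 0.44 × 3.85 = 0.5251 m³/s
Stations 1, 4 contribute zero (depth or velocity is 0).
Q = Σ qᵢ = 0.8508 m³/s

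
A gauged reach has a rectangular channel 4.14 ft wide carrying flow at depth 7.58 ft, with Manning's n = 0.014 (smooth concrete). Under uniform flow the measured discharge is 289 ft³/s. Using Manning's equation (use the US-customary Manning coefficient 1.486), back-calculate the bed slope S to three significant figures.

A = b·y = 4.14 × 7.58 = 31.38 ft²
P = b + 2y = 4.14 + 2×7.58 = 19.30 ft
R = A/P = 31.38/19.30 = 1.626 ft
S = (Q·n / (1.486·A·R^(2/3)))² = (289×0.014 / (1.486×31.38×1.383))² = 0.003937

0.00394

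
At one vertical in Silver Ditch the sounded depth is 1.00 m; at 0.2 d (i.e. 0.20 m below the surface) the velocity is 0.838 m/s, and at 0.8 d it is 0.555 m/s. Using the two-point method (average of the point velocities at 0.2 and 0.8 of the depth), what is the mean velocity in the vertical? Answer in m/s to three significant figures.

v̄ = (0.838 + 0.555) / 2 = 0.6965 m/s

0.697 m/s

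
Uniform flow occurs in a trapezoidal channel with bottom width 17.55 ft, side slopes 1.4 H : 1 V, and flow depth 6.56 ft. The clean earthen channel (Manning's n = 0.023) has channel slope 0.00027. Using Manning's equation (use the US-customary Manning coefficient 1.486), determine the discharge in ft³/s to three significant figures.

A = (b + z·y)·y = (17.55 + 1.4×6.56)×6.56 = 175.4 ft²
P = b + 2y√(1+z²) = 17.55 + 2×6.56×√(1+1.4²) = 40.12 ft
R = A/P = 175.4/40.12 = 4.371 ft
Q = (1.486/n)·A·R^(2/3)·S^(1/2) = (1.486/0.023) × 175.4 × 4.371^(2/3) × 0.00027^(1/2) = 497.7 ft³/s

498 ft³/s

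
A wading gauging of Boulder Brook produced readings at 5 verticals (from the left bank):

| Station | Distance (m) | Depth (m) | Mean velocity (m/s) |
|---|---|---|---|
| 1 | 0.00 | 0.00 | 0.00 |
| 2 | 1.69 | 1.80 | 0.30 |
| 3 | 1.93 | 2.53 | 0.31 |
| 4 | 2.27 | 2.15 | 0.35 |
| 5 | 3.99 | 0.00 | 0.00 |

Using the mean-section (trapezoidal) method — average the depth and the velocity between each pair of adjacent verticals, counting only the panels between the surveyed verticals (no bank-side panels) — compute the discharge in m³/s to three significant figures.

0.973 m³/s

Panel 1-2: Δb = 1.69 m, d̄ = (0.00+1.80)/2 = 0.9, v̄ = (0.00+0.30)/2 = 0.15 → q = 1.69×0.9×0.15 = 0.2282 m³/s
Panel 2-3: Δb = 0.24 m, d̄ = (1.80+2.53)/2 = 2.165, v̄ = (0.30+0.31)/2 = 0.305 → q = 0.24×2.165×0.305 = 0.1585 m³/s
Panel 3-4: Δb = 0.34 m, d̄ = (2.53+2.15)/2 = 2.34, v̄ = (0.31+0.35)/2 = 0.33 → q = 0.34×2.34×0.33 = 0.2625 m³/s
Panel 4-5: Δb = 1.72 m, d̄ = (2.15+0.00)/2 = 1.075, v̄ = (0.35+0.00)/2 = 0.175 → q = 1.72×1.075×0.175 = 0.3236 m³/s
Q = Σ q = 0.9728 m³/s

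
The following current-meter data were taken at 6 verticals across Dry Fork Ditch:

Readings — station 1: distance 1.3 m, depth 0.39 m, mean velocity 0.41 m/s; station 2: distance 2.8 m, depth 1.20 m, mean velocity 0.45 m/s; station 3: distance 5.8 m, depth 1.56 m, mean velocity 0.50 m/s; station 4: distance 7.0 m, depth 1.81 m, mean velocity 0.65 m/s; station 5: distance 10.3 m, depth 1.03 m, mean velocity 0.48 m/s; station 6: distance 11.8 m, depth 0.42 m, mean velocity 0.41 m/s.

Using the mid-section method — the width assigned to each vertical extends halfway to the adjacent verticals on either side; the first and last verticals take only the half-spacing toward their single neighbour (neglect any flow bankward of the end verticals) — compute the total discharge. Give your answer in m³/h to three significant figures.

w_1 = (2.8 − 1.3)/2 = 0.75 m; q_1 = 0.41 × 0.39 × 0.75 = 0.1199 m³/s
w_2 = (5.8 − 1.3)/2 = 2.25 m; q_2 = 0.45 × 1.20 × 2.25 = 1.215 m³/s
w_3 = (7.0 − 2.8)/2 = 2.1 m; q_3 = 0.50 × 1.56 × 2.1 = 1.638 m³/s
w_4 = (10.3 − 5.8)/2 = 2.25 m; q_4 = 0.65 × 1.81 × 2.25 = 2.647 m³/s
w_5 = (11.8 − 7.0)/2 = 2.4 m; q_5 = 0.48 × 1.03 × 2.4 = 1.187 m³/s
w_6 = (11.8 − 10.3)/2 = 0.75 m; q_6 = 0.41 × 0.42 × 0.75 = 0.1292 m³/s
Q = Σ qᵢ = 6.936 m³/s
= 6.936 × 3600 = 24970 m³/h

25000 m³/h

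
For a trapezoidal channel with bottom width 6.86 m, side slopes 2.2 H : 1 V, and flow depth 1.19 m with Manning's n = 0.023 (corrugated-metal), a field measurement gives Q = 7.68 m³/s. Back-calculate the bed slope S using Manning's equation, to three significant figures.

A = (b + z·y)·y = (6.86 + 2.2×1.19)×1.19 = 11.28 m²
P = b + 2y√(1+z²) = 6.86 + 2×1.19×√(1+2.2²) = 12.61 m
R = A/P = 11.28/12.61 = 0.8943 m
S = (Q·n / (1·A·R^(2/3)))² = (7.68×0.023 / (1×11.28×0.9282))² = 0.0002847

0.000285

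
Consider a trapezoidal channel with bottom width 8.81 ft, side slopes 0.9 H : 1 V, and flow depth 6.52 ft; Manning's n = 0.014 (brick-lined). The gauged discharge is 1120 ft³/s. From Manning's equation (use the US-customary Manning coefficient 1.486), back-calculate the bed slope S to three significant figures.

A = (b + z·y)·y = (8.81 + 0.9×6.52)×6.52 = 95.70 ft²
P = b + 2y√(1+z²) = 8.81 + 2×6.52×√(1+0.9²) = 26.35 ft
R = A/P = 95.70/26.35 = 3.631 ft
S = (Q·n / (1.486·A·R^(2/3)))² = (1120×0.014 / (1.486×95.70×2.363))² = 0.002178

0.00218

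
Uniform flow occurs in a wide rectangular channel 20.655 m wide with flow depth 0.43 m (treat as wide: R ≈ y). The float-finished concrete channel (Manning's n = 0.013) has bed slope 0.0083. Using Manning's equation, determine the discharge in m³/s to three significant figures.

35.5 m³/s

A = b·y = 20.655 × 0.43 = 8.882 m²
Wide channel: R ≈ y = 0.43 m
Q = (1/n)·A·R^(2/3)·S^(1/2) = (1/0.013) × 8.882 × 0.4300^(2/3) × 0.0083^(1/2) = 35.46 m³/s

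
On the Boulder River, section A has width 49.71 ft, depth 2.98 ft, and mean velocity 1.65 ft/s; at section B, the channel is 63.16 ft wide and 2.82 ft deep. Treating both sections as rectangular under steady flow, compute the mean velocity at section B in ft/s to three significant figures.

Q = A₁V₁ = (49.71×2.98) × 1.65 = 244.4 ft³/s
A₂ = 63.16 × 2.82 = 178.1 ft²
V₂ = Q/A₂ = 244.4/178.1 = 1.372 ft/s

1.37 ft/s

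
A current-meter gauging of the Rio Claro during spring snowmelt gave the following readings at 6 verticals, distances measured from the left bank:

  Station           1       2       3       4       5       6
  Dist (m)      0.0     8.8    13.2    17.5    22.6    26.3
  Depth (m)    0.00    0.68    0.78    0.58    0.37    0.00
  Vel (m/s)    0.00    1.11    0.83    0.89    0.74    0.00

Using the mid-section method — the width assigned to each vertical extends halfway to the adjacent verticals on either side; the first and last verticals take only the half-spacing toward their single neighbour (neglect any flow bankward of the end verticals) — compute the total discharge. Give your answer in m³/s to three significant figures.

w_2 = (13.2 − 0.0)/2 = 6.6 m; q_2 = 1.11 × 0.68 × 6.6 = 4.982 m³/s
w_3 = (17.5 − 8.8)/2 = 4.35 m; q_3 = 0.83 × 0.78 × 4.35 = 2.816 m³/s
w_4 = (22.6 − 13.2)/2 = 4.7 m; q_4 = 0.89 × 0.58 × 4.7 = 2.426 m³/s
w_5 = (26.3 − 17.5)/2 = 4.4 m; q_5 = 0.74 × 0.37 × 4.4 = 1.205 m³/s
Stations 1, 6 contribute zero (depth or velocity is 0).
Q = Σ qᵢ = 11.43 m³/s

11.4 m³/s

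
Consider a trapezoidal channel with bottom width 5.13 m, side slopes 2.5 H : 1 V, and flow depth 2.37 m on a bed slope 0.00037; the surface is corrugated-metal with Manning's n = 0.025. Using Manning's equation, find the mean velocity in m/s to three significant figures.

0.992 m/s

A = (b + z·y)·y = (5.13 + 2.5×2.37)×2.37 = 26.20 m²
P = b + 2y√(1+z²) = 5.13 + 2×2.37×√(1+2.5²) = 17.89 m
R = A/P = 26.20/17.89 = 1.464 m
Q = (1/n)·A·R^(2/3)·S^(1/2) = (1/0.025) × 26.20 × 1.464^(2/3) × 0.00037^(1/2) = 25.99 m³/s
V = Q/A = 25.99/26.20 = 0.9922 m/s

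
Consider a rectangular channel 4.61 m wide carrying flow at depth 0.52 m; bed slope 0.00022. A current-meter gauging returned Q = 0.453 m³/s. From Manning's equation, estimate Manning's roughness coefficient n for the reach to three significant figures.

0.0443

A = b·y = 4.61 × 0.52 = 2.397 m²
P = b + 2y = 4.61 + 2×0.52 = 5.650 m
R = A/P = 2.397/5.650 = 0.4243 m
n = (1/Q)·A·R^(2/3)·S^(1/2) = (1/0.453) × 2.397 × 0.5646 × 0.01483 = 0.04432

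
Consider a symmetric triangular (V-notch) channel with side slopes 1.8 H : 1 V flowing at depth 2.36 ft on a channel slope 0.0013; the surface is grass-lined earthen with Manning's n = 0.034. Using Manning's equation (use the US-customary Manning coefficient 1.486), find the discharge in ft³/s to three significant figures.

A = z·y² = 1.8×2.36² = 10.03 ft²
P = 2y√(1+z²) = 2×2.36×√(1+1.8²) = 9.719 ft
R = A/P = 10.03/9.719 = 1.032 ft
Q = (1.486/n)·A·R^(2/3)·S^(1/2) = (1.486/0.034) × 10.03 × 1.032^(2/3) × 0.0013^(1/2) = 16.13 ft³/s

16.1 ft³/s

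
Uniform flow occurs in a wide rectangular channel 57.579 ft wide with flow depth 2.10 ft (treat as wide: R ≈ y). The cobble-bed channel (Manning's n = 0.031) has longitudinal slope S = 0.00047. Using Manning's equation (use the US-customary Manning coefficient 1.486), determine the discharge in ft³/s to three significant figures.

206 ft³/s

A = b·y = 57.579 × 2.10 = 120.9 ft²
Wide channel: R ≈ y = 2.10 ft
Q = (1.486/n)·A·R^(2/3)·S^(1/2) = (1.486/0.031) × 120.9 × 2.100^(2/3) × 0.00047^(1/2) = 206.1 ft³/s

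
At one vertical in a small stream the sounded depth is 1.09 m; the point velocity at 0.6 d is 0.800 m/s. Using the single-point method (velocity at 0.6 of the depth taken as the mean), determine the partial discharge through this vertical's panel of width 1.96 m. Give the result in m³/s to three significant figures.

v̄ = v₀.₆ = 0.800 m/s
q = v̄ × d × w = 0.8000 × 1.09 × 1.96 = 1.709 m³/s

1.71 m³/s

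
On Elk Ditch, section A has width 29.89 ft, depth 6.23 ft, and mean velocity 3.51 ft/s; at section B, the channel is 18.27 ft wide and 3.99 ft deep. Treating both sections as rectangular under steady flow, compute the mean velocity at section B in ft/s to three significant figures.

8.97 ft/s

Q = A₁V₁ = (29.89×6.23) × 3.51 = 653.6 ft³/s
A₂ = 18.27 × 3.99 = 72.90 ft²
V₂ = Q/A₂ = 653.6/72.90 = 8.966 ft/s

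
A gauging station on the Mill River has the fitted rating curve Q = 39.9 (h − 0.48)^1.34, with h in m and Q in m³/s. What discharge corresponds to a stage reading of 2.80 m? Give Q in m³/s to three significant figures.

Q = 39.9 × (2.80 − 0.48)^1.34 = 39.9 × 2.32^1.34 = 123.2 m³/s

123 m³/s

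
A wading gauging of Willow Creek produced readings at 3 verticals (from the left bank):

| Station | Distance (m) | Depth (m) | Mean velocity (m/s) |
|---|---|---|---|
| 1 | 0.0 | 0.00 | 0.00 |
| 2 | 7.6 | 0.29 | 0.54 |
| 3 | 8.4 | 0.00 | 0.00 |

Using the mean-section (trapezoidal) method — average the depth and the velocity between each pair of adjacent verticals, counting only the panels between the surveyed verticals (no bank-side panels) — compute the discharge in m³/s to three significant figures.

Panel 1-2: Δb = 7.6 m, d̄ = (0.00+0.29)/2 = 0.145, v̄ = (0.00+0.54)/2 = 0.27 → q = 7.6×0.145×0.27 = 0.2975 m³/s
Panel 2-3: Δb = 0.8 m, d̄ = (0.29+0.00)/2 = 0.145, v̄ = (0.54+0.00)/2 = 0.27 → q = 0.8×0.145×0.27 = 0.03132 m³/s
Q = Σ q = 0.3289 m³/s

0.329 m³/s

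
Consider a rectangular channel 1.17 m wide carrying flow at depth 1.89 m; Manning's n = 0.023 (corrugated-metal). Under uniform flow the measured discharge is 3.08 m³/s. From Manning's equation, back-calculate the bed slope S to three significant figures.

0.00301

A = b·y = 1.17 × 1.89 = 2.211 m²
P = b + 2y = 1.17 + 2×1.89 = 4.950 m
R = A/P = 2.211/4.950 = 0.4467 m
S = (Q·n / (1·A·R^(2/3)))² = (3.08×0.023 / (1×2.211×0.5844))² = 0.003005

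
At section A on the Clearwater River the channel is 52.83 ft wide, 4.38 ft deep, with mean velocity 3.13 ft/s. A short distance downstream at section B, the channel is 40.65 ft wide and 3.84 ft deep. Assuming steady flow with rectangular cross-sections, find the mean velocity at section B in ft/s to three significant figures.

4.64 ft/s

Q = A₁V₁ = (52.83×4.38) × 3.13 = 724.3 ft³/s
A₂ = 40.65 × 3.84 = 156.1 ft²
V₂ = Q/A₂ = 724.3/156.1 = 4.640 ft/s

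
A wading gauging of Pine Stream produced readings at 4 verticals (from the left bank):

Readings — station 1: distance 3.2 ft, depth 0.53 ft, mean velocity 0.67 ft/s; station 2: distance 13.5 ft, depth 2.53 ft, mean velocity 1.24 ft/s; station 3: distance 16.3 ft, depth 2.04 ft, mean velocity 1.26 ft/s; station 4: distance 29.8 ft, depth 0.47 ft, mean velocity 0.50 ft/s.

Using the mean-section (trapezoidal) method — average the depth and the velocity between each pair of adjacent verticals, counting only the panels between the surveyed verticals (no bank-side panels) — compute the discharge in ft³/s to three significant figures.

Panel 1-2: Δb = 10.3 ft, d̄ = (0.53+2.53)/2 = 1.53, v̄ = (0.67+1.24)/2 = 0.955 → q = 10.3×1.53×0.955 = 15.05 ft³/s
Panel 2-3: Δb = 2.8 ft, d̄ = (2.53+2.04)/2 = 2.285, v̄ = (1.24+1.26)/2 = 1.25 → q = 2.8×2.285×1.25 = 7.998 ft³/s
Panel 3-4: Δb = 13.5 ft, d̄ = (2.04+0.47)/2 = 1.255, v̄ = (1.26+0.50)/2 = 0.88 → q = 13.5×1.255×0.88 = 14.91 ft³/s
Q = Σ q = 37.96 ft³/s

38.0 ft³/s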